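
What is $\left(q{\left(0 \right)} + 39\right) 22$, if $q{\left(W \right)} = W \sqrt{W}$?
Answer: $858$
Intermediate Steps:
$q{\left(W \right)} = W^{\frac{3}{2}}$
$\left(q{\left(0 \right)} + 39\right) 22 = \left(0^{\frac{3}{2}} + 39\right) 22 = \left(0 + 39\right) 22 = 39 \cdot 22 = 858$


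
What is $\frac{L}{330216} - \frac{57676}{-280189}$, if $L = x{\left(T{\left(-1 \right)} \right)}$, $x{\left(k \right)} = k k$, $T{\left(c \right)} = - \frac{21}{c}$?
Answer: $\frac{6389700455}{30840963608} \approx 0.20718$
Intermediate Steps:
$x{\left(k \right)} = k^{2}$
$L = 441$ ($L = \left(- \frac{21}{-1}\right)^{2} = \left(\left(-21\right) \left(-1\right)\right)^{2} = 21^{2} = 441$)
$\frac{L}{330216} - \frac{57676}{-280189} = \frac{441}{330216} - \frac{57676}{-280189} = 441 \cdot \frac{1}{330216} - - \frac{57676}{280189} = \frac{147}{110072} + \frac{57676}{280189} = \frac{6389700455}{30840963608}$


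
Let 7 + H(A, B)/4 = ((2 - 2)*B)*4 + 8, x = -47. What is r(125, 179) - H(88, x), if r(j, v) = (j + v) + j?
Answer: 425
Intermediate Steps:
r(j, v) = v + 2*j
H(A, B) = 4 (H(A, B) = -28 + 4*(((2 - 2)*B)*4 + 8) = -28 + 4*((0*B)*4 + 8) = -28 + 4*(0*4 + 8) = -28 + 4*(0 + 8) = -28 + 4*8 = -28 + 32 = 4)
r(125, 179) - H(88, x) = (179 + 2*125) - 1*4 = (179 + 250) - 4 = 429 - 4 = 425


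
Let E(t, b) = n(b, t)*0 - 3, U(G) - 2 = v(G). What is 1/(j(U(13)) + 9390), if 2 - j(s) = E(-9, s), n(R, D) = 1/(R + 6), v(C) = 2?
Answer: 1/9395 ≈ 0.00010644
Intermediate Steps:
n(R, D) = 1/(6 + R)
U(G) = 4 (U(G) = 2 + 2 = 4)
E(t, b) = -3 (E(t, b) = 0/(6 + b) - 3 = 0 - 3 = -3)
j(s) = 5 (j(s) = 2 - 1*(-3) = 2 + 3 = 5)
1/(j(U(13)) + 9390) = 1/(5 + 9390) = 1/9395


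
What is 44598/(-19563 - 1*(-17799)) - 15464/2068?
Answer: -4979465/151998 ≈ -32.760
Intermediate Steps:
44598/(-19563 - 1*(-17799)) - 15464/2068 = 44598/(-19563 + 17799) - 15464*1/2068 = 44598/(-1764) - 3866/517 = 44598*(-1/1764) - 3866/517 = -7433/294 - 3866/517 = -4979465/151998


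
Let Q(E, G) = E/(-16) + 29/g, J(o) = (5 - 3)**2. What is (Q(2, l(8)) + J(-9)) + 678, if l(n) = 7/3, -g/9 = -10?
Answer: 245591/360 ≈ 682.20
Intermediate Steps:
g = 90 (g = -9*(-10) = 90)
J(o) = 4 (J(o) = 2**2 = 4)
l(n) = 7/3 (l(n) = 7*(1/3) = 7/3)
Q(E, G) = 29/90 - E/16 (Q(E, G) = E/(-16) + 29/90 = E*(-1/16) + 29*(1/90) = -E/16 + 29/90 = 29/90 - E/16)
(Q(2, l(8)) + J(-9)) + 678 = ((29/90 - 1/16*2) + 4) + 678 = ((29/90 - 1/8) + 4) + 678 = (71/360 + 4) + 678 = 1511/360 + 678 = 245591/360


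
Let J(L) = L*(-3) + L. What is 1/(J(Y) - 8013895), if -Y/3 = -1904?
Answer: -1/8025319 ≈ -1.2461e-7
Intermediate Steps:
Y = 5712 (Y = -3*(-1904) = 5712)
J(L) = -2*L (J(L) = -3*L + L = -2*L)
1/(J(Y) - 8013895) = 1/(-2*5712 - 8013895) = 1/(-11424 - 8013895) = 1/(-8025319) = -1/8025319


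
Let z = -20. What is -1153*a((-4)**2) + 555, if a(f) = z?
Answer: 23615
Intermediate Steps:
a(f) = -20
-1153*a((-4)**2) + 555 = -1153*(-20) + 555 = 23060 + 555 = 23615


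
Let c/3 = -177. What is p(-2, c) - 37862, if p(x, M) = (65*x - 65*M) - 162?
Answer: -3639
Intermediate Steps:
c = -531 (c = 3*(-177) = -531)
p(x, M) = -162 - 65*M + 65*x (p(x, M) = (-65*M + 65*x) - 162 = -162 - 65*M + 65*x)
p(-2, c) - 37862 = (-162 - 65*(-531) + 65*(-2)) - 37862 = (-162 + 34515 - 130) - 37862 = 34223 - 37862 = -3639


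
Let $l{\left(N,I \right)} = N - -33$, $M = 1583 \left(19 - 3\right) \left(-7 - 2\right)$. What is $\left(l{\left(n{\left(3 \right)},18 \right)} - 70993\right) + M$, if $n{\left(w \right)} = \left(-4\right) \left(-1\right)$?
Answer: $-298908$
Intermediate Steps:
$n{\left(w \right)} = 4$
$M = -227952$ ($M = 1583 \cdot 16 \left(-9\right) = 1583 \left(-144\right) = -227952$)
$l{\left(N,I \right)} = 33 + N$ ($l{\left(N,I \right)} = N + 33 = 33 + N$)
$\left(l{\left(n{\left(3 \right)},18 \right)} - 70993\right) + M = \left(\left(33 + 4\right) - 70993\right) - 227952 = \left(37 - 70993\right) - 227952 = -70956 - 227952 = -298908$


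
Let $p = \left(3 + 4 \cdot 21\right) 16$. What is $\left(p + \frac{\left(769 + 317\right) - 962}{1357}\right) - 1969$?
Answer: $- \frac{782865}{1357} \approx -576.91$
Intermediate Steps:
$p = 1392$ ($p = \left(3 + 84\right) 16 = 87 \cdot 16 = 1392$)
$\left(p + \frac{\left(769 + 317\right) - 962}{1357}\right) - 1969 = \left(1392 + \frac{\left(769 + 317\right) - 962}{1357}\right) - 1969 = \left(1392 + \left(1086 - 962\right) \frac{1}{1357}\right) - 1969 = \left(1392 + 124 \cdot \frac{1}{1357}\right) - 1969 = \left(1392 + \frac{124}{1357}\right) - 1969 = \frac{1889068}{1357} - 1969 = - \frac{782865}{1357}$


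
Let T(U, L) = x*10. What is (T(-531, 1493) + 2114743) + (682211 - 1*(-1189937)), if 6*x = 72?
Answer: 3987011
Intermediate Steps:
x = 12 (x = (⅙)*72 = 12)
T(U, L) = 120 (T(U, L) = 12*10 = 120)
(T(-531, 1493) + 2114743) + (682211 - 1*(-1189937)) = (120 + 2114743) + (682211 - 1*(-1189937)) = 2114863 + (682211 + 1189937) = 2114863 + 1872148 = 3987011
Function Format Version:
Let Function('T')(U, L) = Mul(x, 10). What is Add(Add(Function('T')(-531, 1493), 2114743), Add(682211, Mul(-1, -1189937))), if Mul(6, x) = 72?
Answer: 3987011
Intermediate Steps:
x = 12 (x = Mul(Rational(1, 6), 72) = 12)
Function('T')(U, L) = 120 (Function('T')(U, L) = Mul(12, 10) = 120)
Add(Add(Function('T')(-531, 1493), 2114743), Add(682211, Mul(-1, -1189937))) = Add(Add(120, 2114743), Add(682211, Mul(-1, -1189937))) = Add(2114863, Add(682211, 1189937)) = Add(2114863, 1872148) = 3987011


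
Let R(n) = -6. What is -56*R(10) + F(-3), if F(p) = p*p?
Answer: 345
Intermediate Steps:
F(p) = p²
-56*R(10) + F(-3) = -56*(-6) + (-3)² = 336 + 9 = 345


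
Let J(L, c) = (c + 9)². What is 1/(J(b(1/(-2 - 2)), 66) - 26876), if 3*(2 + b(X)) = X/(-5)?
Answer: -1/21251 ≈ -4.7057e-5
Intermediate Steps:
b(X) = -2 - X/15 (b(X) = -2 + (X/(-5))/3 = -2 + (X*(-⅕))/3 = -2 + (-X/5)/3 = -2 - X/15)
J(L, c) = (9 + c)²
1/(J(b(1/(-2 - 2)), 66) - 26876) = 1/((9 + 66)² - 26876) = 1/(75² - 26876) = 1/(5625 - 26876) = 1/(-21251) = -1/21251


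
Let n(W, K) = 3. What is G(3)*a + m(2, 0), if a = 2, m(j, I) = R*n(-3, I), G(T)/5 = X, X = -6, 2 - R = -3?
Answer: -45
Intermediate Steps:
R = 5 (R = 2 - 1*(-3) = 2 + 3 = 5)
G(T) = -30 (G(T) = 5*(-6) = -30)
m(j, I) = 15 (m(j, I) = 5*3 = 15)
G(3)*a + m(2, 0) = -30*2 + 15 = -60 + 15 = -45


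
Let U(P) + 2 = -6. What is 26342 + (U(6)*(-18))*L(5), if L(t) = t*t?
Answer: 29942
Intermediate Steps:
U(P) = -8 (U(P) = -2 - 6 = -8)
L(t) = t²
26342 + (U(6)*(-18))*L(5) = 26342 - 8*(-18)*5² = 26342 + 144*25 = 26342 + 3600 = 29942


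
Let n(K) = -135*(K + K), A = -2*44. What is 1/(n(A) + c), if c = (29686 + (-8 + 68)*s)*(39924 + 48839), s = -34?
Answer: 1/2453965658 ≈ 4.0750e-10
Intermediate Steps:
A = -88
n(K) = -270*K
c = 2453941898 (c = (29686 + (-8 + 68)*(-34))*(39924 + 48839) = (29686 + 60*(-34))*88763 = (29686 - 2040)*88763 = 27646*88763 = 2453941898)
1/(n(A) + c) = 1/(-270*(-88) + 2453941898) = 1/(23760 + 2453941898) = 1/2453965658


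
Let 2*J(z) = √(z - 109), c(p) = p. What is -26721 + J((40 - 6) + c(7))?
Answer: -26721 + I*√17 ≈ -26721.0 + 4.1231*I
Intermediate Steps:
J(z) = √(-109 + z)/2 (J(z) = √(z - 109)/2 = √(-109 + z)/2)
-26721 + J((40 - 6) + c(7)) = -26721 + √(-109 + ((40 - 6) + 7))/2 = -26721 + √(-109 + (34 + 7))/2 = -26721 + √(-109 + 41)/2 = -26721 + √(-68)/2 = -26721 + (2*I*√17)/2 = -26721 + I*√17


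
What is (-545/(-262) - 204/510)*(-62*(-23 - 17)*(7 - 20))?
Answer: -7096024/131 ≈ -54168.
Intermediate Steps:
(-545/(-262) - 204/510)*(-62*(-23 - 17)*(7 - 20)) = (-545*(-1/262) - 204*1/510)*(-(-2480)*(-13)) = (545/262 - ⅖)*(-62*520) = (2201/1310)*(-32240) = -7096024/131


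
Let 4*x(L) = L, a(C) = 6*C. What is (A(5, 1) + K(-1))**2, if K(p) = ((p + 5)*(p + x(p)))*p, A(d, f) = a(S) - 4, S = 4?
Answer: 625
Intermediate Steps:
x(L) = L/4
A(d, f) = 20 (A(d, f) = 6*4 - 4 = 24 - 4 = 20)
K(p) = 5*p**2*(5 + p)/4 (K(p) = ((p + 5)*(p + p/4))*p = ((5 + p)*(5*p/4))*p = (5*p*(5 + p)/4)*p = 5*p**2*(5 + p)/4)
(A(5, 1) + K(-1))**2 = (20 + (5/4)*(-1)**2*(5 - 1))**2 = (20 + (5/4)*1*4)**2 = (20 + 5)**2 = 25**2 = 625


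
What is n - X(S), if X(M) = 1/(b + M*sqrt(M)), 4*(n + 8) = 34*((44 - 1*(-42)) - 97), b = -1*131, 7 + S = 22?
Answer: -699574/6893 + 15*sqrt(15)/13786 ≈ -101.49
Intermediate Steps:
S = 15 (S = -7 + 22 = 15)
b = -131
n = -203/2 (n = -8 + (34*((44 - 1*(-42)) - 97))/4 = -8 + (34*((44 + 42) - 97))/4 = -8 + (34*(86 - 97))/4 = -8 + (34*(-11))/4 = -8 + (1/4)*(-374) = -8 - 187/2 = -203/2 ≈ -101.50)
X(M) = 1/(-131 + M**(3/2)) (X(M) = 1/(-131 + M*sqrt(M)) = 1/(-131 + M**(3/2)))
n - X(S) = -203/2 - 1/(-131 + 15**(3/2)) = -203/2 - 1/(-131 + 15*sqrt(15))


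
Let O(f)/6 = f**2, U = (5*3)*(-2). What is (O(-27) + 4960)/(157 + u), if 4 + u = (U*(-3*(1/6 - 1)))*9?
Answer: -4667/261 ≈ -17.881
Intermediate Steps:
U = -30 (U = 15*(-2) = -30)
O(f) = 6*f**2
u = -679 (u = -4 - (-90)*(1/6 - 1)*9 = -4 - (-90)*(-5)/6*9 = -4 - 30*5/2*9 = -4 - 75*9 = -4 - 675 = -679)
(O(-27) + 4960)/(157 + u) = (6*(-27)**2 + 4960)/(157 - 679) = (6*729 + 4960)/(-522) = (4374 + 4960)*(-1/522) = 9334*(-1/522) = -4667/261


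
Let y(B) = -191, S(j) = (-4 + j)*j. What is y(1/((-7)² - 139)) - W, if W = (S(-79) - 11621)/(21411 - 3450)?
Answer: -1141829/5987 ≈ -190.72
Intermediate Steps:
S(j) = j*(-4 + j)
W = -1688/5987 (W = (-79*(-4 - 79) - 11621)/(21411 - 3450) = (-79*(-83) - 11621)/17961 = (6557 - 11621)*(1/17961) = -5064*1/17961 = -1688/5987 ≈ -0.28194)
y(1/((-7)² - 139)) - W = -191 - 1*(-1688/5987) = -191 + 1688/5987 = -1141829/5987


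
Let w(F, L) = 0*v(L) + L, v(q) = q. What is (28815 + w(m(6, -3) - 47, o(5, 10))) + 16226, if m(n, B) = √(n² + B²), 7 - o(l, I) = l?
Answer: 45043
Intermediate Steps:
o(l, I) = 7 - l
m(n, B) = √(B² + n²)
w(F, L) = L (w(F, L) = 0*L + L = 0 + L = L)
(28815 + w(m(6, -3) - 47, o(5, 10))) + 16226 = (28815 + (7 - 1*5)) + 16226 = (28815 + (7 - 5)) + 16226 = (28815 + 2) + 16226 = 28817 + 16226 = 45043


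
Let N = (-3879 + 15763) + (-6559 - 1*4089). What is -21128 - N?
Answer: -22364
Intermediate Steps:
N = 1236 (N = 11884 + (-6559 - 4089) = 11884 - 10648 = 1236)
-21128 - N = -21128 - 1*1236 = -21128 - 1236 = -22364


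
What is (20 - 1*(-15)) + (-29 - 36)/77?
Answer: 2630/77 ≈ 34.156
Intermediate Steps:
(20 - 1*(-15)) + (-29 - 36)/77 = (20 + 15) + (1/77)*(-65) = 35 - 65/77 = 2630/77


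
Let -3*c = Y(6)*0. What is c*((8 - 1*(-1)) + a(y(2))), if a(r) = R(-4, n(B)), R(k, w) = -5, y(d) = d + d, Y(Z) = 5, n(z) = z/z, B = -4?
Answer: 0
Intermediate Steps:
n(z) = 1
y(d) = 2*d
a(r) = -5
c = 0 (c = -5*0/3 = -⅓*0 = 0)
c*((8 - 1*(-1)) + a(y(2))) = 0*((8 - 1*(-1)) - 5) = 0*((8 + 1) - 5) = 0*(9 - 5) = 0*4 = 0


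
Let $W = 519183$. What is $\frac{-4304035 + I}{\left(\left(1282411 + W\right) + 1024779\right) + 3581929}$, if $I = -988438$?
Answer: $- \frac{5292473}{6408302} \approx -0.82588$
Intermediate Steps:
$\frac{-4304035 + I}{\left(\left(1282411 + W\right) + 1024779\right) + 3581929} = \frac{-4304035 - 988438}{\left(\left(1282411 + 519183\right) + 1024779\right) + 3581929} = - \frac{5292473}{\left(1801594 + 1024779\right) + 3581929} = - \frac{5292473}{2826373 + 3581929} = - \frac{5292473}{6408302}$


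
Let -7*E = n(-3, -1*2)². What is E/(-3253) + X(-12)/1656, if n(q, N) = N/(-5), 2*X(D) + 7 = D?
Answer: -10802977/1885438800 ≈ -0.0057297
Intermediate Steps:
X(D) = -7/2 + D/2
n(q, N) = -N/5 (n(q, N) = N*(-⅕) = -N/5)
E = -4/175 (E = -(-(-1)*2/5)²/7 = -(-⅕*(-2))²/7 = -(⅖)²/7 = -⅐*4/25 = -4/175 ≈ -0.022857)
E/(-3253) + X(-12)/1656 = -4/175/(-3253) + (-7/2 + (½)*(-12))/1656 = -4/175*(-1/3253) + (-7/2 - 6)*(1/1656) = 4/569275 - 19/2*1/1656 = 4/569275 - 19/3312 = -10802977/1885438800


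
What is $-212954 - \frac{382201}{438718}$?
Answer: $- \frac{93427135173}{438718} \approx -2.1295 \cdot 10^{5}$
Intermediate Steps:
$-212954 - \frac{382201}{438718} = - \frac{93427135173}{438718}$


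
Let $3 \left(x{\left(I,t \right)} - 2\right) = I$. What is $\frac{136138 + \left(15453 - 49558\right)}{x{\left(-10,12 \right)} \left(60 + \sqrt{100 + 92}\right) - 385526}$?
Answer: $- \frac{59016805497}{223037980342} + \frac{816264 \sqrt{3}}{111518990171} \approx -0.26459$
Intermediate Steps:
$x{\left(I,t \right)} = 2 + \frac{I}{3}$
$\frac{136138 + \left(15453 - 49558\right)}{x{\left(-10,12 \right)} \left(60 + \sqrt{100 + 92}\right) - 385526} = \frac{136138 + \left(15453 - 49558\right)}{\left(2 + \frac{1}{3} \left(-10\right)\right) \left(60 + \sqrt{100 + 92}\right) - 385526} = \frac{136138 + \left(15453 - 49558\right)}{\left(2 - \frac{10}{3}\right) \left(60 + \sqrt{192}\right) - 385526} = \frac{136138 - 34105}{- \frac{4 \left(60 + 8 \sqrt{3}\right)}{3} - 385526} = \frac{102033}{\left(-80 - \frac{32 \sqrt{3}}{3}\right) - 385526} = \frac{102033}{-385606 - \frac{32 \sqrt{3}}{3}}$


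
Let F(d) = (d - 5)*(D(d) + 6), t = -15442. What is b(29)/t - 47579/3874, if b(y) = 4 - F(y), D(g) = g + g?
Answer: -364389975/29911154 ≈ -12.182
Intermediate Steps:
D(g) = 2*g
F(d) = (-5 + d)*(6 + 2*d) (F(d) = (d - 5)*(2*d + 6) = (-5 + d)*(6 + 2*d))
b(y) = 34 - 2*y² + 4*y (b(y) = 4 - (-30 - 4*y + 2*y²) = 4 + (30 - 2*y² + 4*y) = 34 - 2*y² + 4*y)
b(29)/t - 47579/3874 = (34 - 2*29² + 4*29)/(-15442) - 47579/3874 = (34 - 2*841 + 116)*(-1/15442) - 47579*1/3874 = (34 - 1682 + 116)*(-1/15442) - 47579/3874 = -1532*(-1/15442) - 47579/3874 = 766/7721 - 47579/3874 = -364389975/29911154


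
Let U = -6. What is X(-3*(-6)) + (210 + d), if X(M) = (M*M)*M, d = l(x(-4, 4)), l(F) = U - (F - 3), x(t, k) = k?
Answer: 6035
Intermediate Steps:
l(F) = -3 - F (l(F) = -6 - (F - 3) = -6 - (-3 + F) = -6 + (3 - F) = -3 - F)
d = -7 (d = -3 - 1*4 = -3 - 4 = -7)
X(M) = M³ (X(M) = M²*M = M³)
X(-3*(-6)) + (210 + d) = (-3*(-6))³ + (210 - 7) = 18³ + 203 = 5832 + 203 = 6035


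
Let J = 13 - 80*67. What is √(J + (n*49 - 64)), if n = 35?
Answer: 4*I*√231 ≈ 60.795*I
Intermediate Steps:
J = -5347 (J = 13 - 5360 = -5347)
√(J + (n*49 - 64)) = √(-5347 + (35*49 - 64)) = √(-5347 + (1715 - 64)) = √(-5347 + 1651) = √(-3696) = 4*I*√231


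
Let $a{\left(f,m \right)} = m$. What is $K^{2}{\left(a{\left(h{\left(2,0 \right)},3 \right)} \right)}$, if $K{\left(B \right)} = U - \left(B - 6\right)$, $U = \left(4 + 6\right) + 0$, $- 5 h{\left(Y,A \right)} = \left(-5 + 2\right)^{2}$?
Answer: $169$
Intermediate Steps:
$h{\left(Y,A \right)} = - \frac{9}{5}$ ($h{\left(Y,A \right)} = - \frac{\left(-5 + 2\right)^{2}}{5} = - \frac{\left(-3\right)^{2}}{5} = \left(- \frac{1}{5}\right) 9 = - \frac{9}{5}$)
$U = 10$ ($U = 10 + 0 = 10$)
$K{\left(B \right)} = 16 - B$ ($K{\left(B \right)} = 10 - \left(B - 6\right) = 10 - \left(-6 + B\right) = 16 - B$)
$K^{2}{\left(a{\left(h{\left(2,0 \right)},3 \right)} \right)} = \left(16 - 3\right)^{2} = 13^{2} = 169$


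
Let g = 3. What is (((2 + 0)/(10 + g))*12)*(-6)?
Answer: -144/13 ≈ -11.077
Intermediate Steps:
(((2 + 0)/(10 + g))*12)*(-6) = (((2 + 0)/(10 + 3))*12)*(-6) = ((2/13)*12)*(-6) = (24/13)*(-6) = -144/13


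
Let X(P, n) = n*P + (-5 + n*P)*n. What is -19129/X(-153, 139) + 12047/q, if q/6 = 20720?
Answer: 1092999623/10578122400 ≈ 0.10333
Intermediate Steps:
q = 124320 (q = 6*20720 = 124320)
X(P, n) = P*n + n*(-5 + P*n) (X(P, n) = P*n + (-5 + P*n)*n = P*n + n*(-5 + P*n))
-19129/X(-153, 139) + 12047/q = -19129*1/(139*(-5 - 153 - 153*139)) + 12047/124320 = -19129*1/(139*(-5 - 153 - 21267)) + 12047*(1/124320) = -19129/(139*(-21425)) + 1721/17760 = -19129/(-2978075) + 1721/17760 = -19129*(-1/2978075) + 1721/17760 = 19129/2978075 + 1721/17760 = 1092999623/10578122400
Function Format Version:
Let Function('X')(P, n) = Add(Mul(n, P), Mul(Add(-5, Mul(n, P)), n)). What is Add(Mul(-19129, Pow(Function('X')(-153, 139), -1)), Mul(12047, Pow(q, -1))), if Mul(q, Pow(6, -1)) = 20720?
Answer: Rational(1092999623, 10578122400) ≈ 0.10333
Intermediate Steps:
q = 124320 (q = Mul(6, 20720) = 124320)
Function('X')(P, n) = Add(Mul(P, n), Mul(n, Add(-5, Mul(P, n)))) (Function('X')(P, n) = Add(Mul(P, n), Mul(Add(-5, Mul(P, n)), n)) = Add(Mul(P, n), Mul(n, Add(-5, Mul(P, n)))))
Add(Mul(-19129, Pow(Function('X')(-153, 139), -1)), Mul(12047, Pow(q, -1))) = Add(Mul(-19129, Pow(Mul(139, Add(-5, -153, Mul(-153, 139))), -1)), Mul(12047, Pow(124320, -1))) = Add(Mul(-19129, Pow(Mul(139, Add(-5, -153, -21267)), -1)), Mul(12047, Rational(1, 124320))) = Add(Mul(-19129, Pow(Mul(139, -21425), -1)), Rational(1721, 17760)) = Add(Mul(-19129, Pow(-2978075, -1)), Rational(1721, 17760)) = Add(Mul(-19129, Rational(-1, 2978075)), Rational(1721, 17760)) = Add(Rational(19129, 2978075), Rational(1721, 17760)) = Rational(1092999623, 10578122400)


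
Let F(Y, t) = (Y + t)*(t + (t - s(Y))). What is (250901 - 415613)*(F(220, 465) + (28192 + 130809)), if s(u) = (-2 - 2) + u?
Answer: -106748364792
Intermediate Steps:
s(u) = -4 + u
F(Y, t) = (Y + t)*(4 - Y + 2*t) (F(Y, t) = (Y + t)*(t + (t - (-4 + Y))) = (Y + t)*(t + (t + (4 - Y))) = (Y + t)*(t + (4 + t - Y)) = (Y + t)*(4 - Y + 2*t))
(250901 - 415613)*(F(220, 465) + (28192 + 130809)) = (250901 - 415613)*((-1*220**2 + 2*465**2 + 4*220 + 4*465 + 220*465) + (28192 + 130809)) = -164712*((-1*48400 + 2*216225 + 880 + 1860 + 102300) + 159001) = -164712*((-48400 + 432450 + 880 + 1860 + 102300) + 159001) = -164712*(489090 + 159001) = -164712*648091 = -106748364792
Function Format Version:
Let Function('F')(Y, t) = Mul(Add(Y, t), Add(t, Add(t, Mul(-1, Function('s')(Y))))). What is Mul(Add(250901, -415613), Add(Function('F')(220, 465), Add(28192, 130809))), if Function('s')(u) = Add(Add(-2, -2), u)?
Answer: -106748364792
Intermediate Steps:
Function('s')(u) = Add(-4, u)
Function('F')(Y, t) = Mul(Add(Y, t), Add(4, Mul(-1, Y), Mul(2, t))) (Function('F')(Y, t) = Mul(Add(Y, t), Add(t, Add(t, Mul(-1, Add(-4, Y))))) = Mul(Add(Y, t), Add(t, Add(t, Add(4, Mul(-1, Y))))) = Mul(Add(Y, t), Add(t, Add(4, t, Mul(-1, Y)))) = Mul(Add(Y, t), Add(4, Mul(-1, Y), Mul(2, t))))
Mul(Add(250901, -415613), Add(Function('F')(220, 465), Add(28192, 130809))) = Mul(Add(250901, -415613), Add(Add(Mul(-1, Pow(220, 2)), Mul(2, Pow(465, 2)), Mul(4, 220), Mul(4, 465), Mul(220, 465)), Add(28192, 130809))) = Mul(-164712, Add(Add(Mul(-1, 48400), Mul(2, 216225), 880, 1860, 102300), 159001)) = Mul(-164712, Add(Add(-48400, 432450, 880, 1860, 102300), 159001)) = Mul(-164712, Add(489090, 159001)) = Mul(-164712, 648091) = -106748364792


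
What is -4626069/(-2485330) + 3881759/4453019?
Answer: 30247425247781/11067221711270 ≈ 2.7331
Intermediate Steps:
-4626069/(-2485330) + 3881759/4453019 = -4626069*(-1/2485330) + 3881759*(1/4453019) = 4626069/2485330 + 3881759/4453019 = 30247425247781/11067221711270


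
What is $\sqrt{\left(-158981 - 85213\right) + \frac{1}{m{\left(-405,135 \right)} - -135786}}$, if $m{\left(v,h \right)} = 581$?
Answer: $\frac{i \sqrt{765900073531}}{1771} \approx 494.16 i$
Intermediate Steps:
$\sqrt{\left(-158981 - 85213\right) + \frac{1}{m{\left(-405,135 \right)} - -135786}} = \sqrt{\left(-158981 - 85213\right) + \frac{1}{581 - -135786}} = \sqrt{\left(-158981 - 85213\right) + \frac{1}{581 + 135786}} = \sqrt{-244194 + \frac{1}{136367}} = \sqrt{- \frac{33300003197}{136367}} = \frac{i \sqrt{765900073531}}{1771}$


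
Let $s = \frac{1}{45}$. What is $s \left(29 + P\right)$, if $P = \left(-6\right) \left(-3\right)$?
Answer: $\frac{47}{45} \approx 1.0444$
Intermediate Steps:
$s = \frac{1}{45} \approx 0.022222$
$P = 18$
$s \left(29 + P\right) = \frac{29 + 18}{45} = \frac{1}{45} \cdot 47 = \frac{47}{45}$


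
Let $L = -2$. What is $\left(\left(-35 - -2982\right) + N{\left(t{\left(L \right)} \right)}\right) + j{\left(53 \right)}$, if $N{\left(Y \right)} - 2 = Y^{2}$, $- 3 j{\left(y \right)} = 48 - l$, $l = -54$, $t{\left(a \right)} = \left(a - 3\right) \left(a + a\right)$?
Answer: $3315$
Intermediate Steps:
$t{\left(a \right)} = 2 a \left(-3 + a\right)$ ($t{\left(a \right)} = \left(-3 + a\right) 2 a = 2 a \left(-3 + a\right)$)
$j{\left(y \right)} = -34$ ($j{\left(y \right)} = - \frac{48 - -54}{3} = - \frac{48 + 54}{3} = \left(- \frac{1}{3}\right) 102 = -34$)
$N{\left(Y \right)} = 2 + Y^{2}$
$\left(\left(-35 - -2982\right) + N{\left(t{\left(L \right)} \right)}\right) + j{\left(53 \right)} = \left(\left(-35 - -2982\right) + \left(2 + \left(2 \left(-2\right) \left(-3 - 2\right)\right)^{2}\right)\right) - 34 = \left(\left(-35 + 2982\right) + \left(2 + \left(2 \left(-2\right) \left(-5\right)\right)^{2}\right)\right) - 34 = \left(2947 + \left(2 + 20^{2}\right)\right) - 34 = \left(2947 + \left(2 + 400\right)\right) - 34 = \left(2947 + 402\right) - 34 = 3349 - 34 = 3315$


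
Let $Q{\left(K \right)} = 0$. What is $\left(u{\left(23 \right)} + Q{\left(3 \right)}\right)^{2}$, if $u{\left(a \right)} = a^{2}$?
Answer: $279841$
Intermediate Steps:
$\left(u{\left(23 \right)} + Q{\left(3 \right)}\right)^{2} = \left(23^{2} + 0\right)^{2} = \left(529 + 0\right)^{2} = 529^{2} = 279841$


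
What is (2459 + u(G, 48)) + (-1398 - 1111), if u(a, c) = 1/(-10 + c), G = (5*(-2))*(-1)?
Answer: -1899/38 ≈ -49.974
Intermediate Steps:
G = 10 (G = -10*(-1) = 10)
(2459 + u(G, 48)) + (-1398 - 1111) = (2459 + 1/(-10 + 48)) + (-1398 - 1111) = (2459 + 1/38) - 2509 = 93443/38 - 2509 = -1899/38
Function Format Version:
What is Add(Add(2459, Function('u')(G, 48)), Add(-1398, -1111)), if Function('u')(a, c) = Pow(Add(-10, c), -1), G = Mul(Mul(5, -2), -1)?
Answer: Rational(-1899, 38) ≈ -49.974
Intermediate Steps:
G = 10 (G = Mul(-10, -1) = 10)
Add(Add(2459, Function('u')(G, 48)), Add(-1398, -1111)) = Add(Add(2459, Pow(Add(-10, 48), -1)), Add(-1398, -1111)) = Add(Add(2459, Pow(38, -1)), -2509) = Add(Add(2459, Rational(1, 38)), -2509) = Add(Rational(93443, 38), -2509) = Rational(-1899, 38)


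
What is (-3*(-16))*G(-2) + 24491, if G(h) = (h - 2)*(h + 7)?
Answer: 23531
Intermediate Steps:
G(h) = (-2 + h)*(7 + h)
(-3*(-16))*G(-2) + 24491 = (-3*(-16))*(-14 + (-2)**2 + 5*(-2)) + 24491 = 48*(-14 + 4 - 10) + 24491 = 48*(-20) + 24491 = -960 + 24491 = 23531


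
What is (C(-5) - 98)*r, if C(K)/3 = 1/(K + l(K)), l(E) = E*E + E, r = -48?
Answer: 23472/5 ≈ 4694.4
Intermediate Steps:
l(E) = E + E**2 (l(E) = E**2 + E = E + E**2)
C(K) = 3/(K + K*(1 + K))
(C(-5) - 98)*r = (3/(-5*(2 - 5)) - 98)*(-48) = (3*(-1/5)/(-3) - 98)*(-48) = (3*(-1/5)*(-1/3) - 98)*(-48) = (1/5 - 98)*(-48) = -489/5*(-48) = 23472/5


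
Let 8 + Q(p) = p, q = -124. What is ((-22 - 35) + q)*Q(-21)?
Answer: 5249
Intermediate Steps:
Q(p) = -8 + p
((-22 - 35) + q)*Q(-21) = ((-22 - 35) - 124)*(-8 - 21) = (-57 - 124)*(-29) = -181*(-29) = 5249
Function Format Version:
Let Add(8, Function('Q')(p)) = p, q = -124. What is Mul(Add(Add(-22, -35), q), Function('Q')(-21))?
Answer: 5249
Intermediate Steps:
Function('Q')(p) = Add(-8, p)
Mul(Add(Add(-22, -35), q), Function('Q')(-21)) = Mul(Add(Add(-22, -35), -124), Add(-8, -21)) = Mul(Add(-57, -124), -29) = Mul(-181, -29) = 5249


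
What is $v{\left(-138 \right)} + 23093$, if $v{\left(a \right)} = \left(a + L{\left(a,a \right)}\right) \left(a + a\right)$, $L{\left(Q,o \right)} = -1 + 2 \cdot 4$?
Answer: $59249$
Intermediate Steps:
$L{\left(Q,o \right)} = 7$ ($L{\left(Q,o \right)} = -1 + 8 = 7$)
$v{\left(a \right)} = 2 a \left(7 + a\right)$ ($v{\left(a \right)} = \left(a + 7\right) \left(a + a\right) = \left(7 + a\right) 2 a = 2 a \left(7 + a\right)$)
$v{\left(-138 \right)} + 23093 = 2 \left(-138\right) \left(7 - 138\right) + 23093 = 2 \left(-138\right) \left(-131\right) + 23093 = 36156 + 23093 = 59249$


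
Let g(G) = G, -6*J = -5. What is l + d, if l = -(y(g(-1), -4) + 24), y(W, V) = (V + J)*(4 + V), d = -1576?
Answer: -1600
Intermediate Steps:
J = 5/6 (J = -1/6*(-5) = 5/6 ≈ 0.83333)
y(W, V) = (4 + V)*(5/6 + V) (y(W, V) = (V + 5/6)*(4 + V) = (5/6 + V)*(4 + V) = (4 + V)*(5/6 + V))
l = -24 (l = -((10/3 + (-4)**2 + (29/6)*(-4)) + 24) = -((10/3 + 16 - 58/3) + 24) = -(0 + 24) = -1*24 = -24)
l + d = -24 - 1576 = -1600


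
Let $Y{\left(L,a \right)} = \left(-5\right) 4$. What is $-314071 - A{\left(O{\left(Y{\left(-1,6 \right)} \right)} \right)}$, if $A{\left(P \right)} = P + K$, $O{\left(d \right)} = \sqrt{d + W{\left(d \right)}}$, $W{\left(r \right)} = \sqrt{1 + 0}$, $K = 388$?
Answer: $-314459 - i \sqrt{19} \approx -3.1446 \cdot 10^{5} - 4.3589 i$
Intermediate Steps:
$Y{\left(L,a \right)} = -20$
$W{\left(r \right)} = 1$ ($W{\left(r \right)} = \sqrt{1} = 1$)
$O{\left(d \right)} = \sqrt{1 + d}$ ($O{\left(d \right)} = \sqrt{d + 1} = \sqrt{1 + d}$)
$A{\left(P \right)} = 388 + P$ ($A{\left(P \right)} = P + 388 = 388 + P$)
$-314071 - A{\left(O{\left(Y{\left(-1,6 \right)} \right)} \right)} = -314071 - \left(388 + \sqrt{1 - 20}\right) = -314071 - \left(388 + \sqrt{-19}\right) = -314071 - \left(388 + i \sqrt{19}\right) = -314459 - i \sqrt{19}$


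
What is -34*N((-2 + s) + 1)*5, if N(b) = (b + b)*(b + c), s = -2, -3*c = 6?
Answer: -5100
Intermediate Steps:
c = -2 (c = -⅓*6 = -2)
N(b) = 2*b*(-2 + b) (N(b) = (b + b)*(b - 2) = (2*b)*(-2 + b) = 2*b*(-2 + b))
-34*N((-2 + s) + 1)*5 = -68*((-2 - 2) + 1)*(-2 + ((-2 - 2) + 1))*5 = -68*(-4 + 1)*(-2 + (-4 + 1))*5 = -68*(-3)*(-2 - 3)*5 = -68*(-3)*(-5)*5 = -34*30*5 = -1020*5 = -5100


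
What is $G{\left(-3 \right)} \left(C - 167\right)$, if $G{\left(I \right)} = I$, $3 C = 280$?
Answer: $221$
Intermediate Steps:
$C = \frac{280}{3}$ ($C = \frac{1}{3} \cdot 280 = \frac{280}{3} \approx 93.333$)
$G{\left(-3 \right)} \left(C - 167\right) = - 3 \left(\frac{280}{3} - 167\right) = \left(-3\right) \left(- \frac{221}{3}\right) = 221$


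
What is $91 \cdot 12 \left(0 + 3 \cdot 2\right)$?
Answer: $6552$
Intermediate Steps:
$91 \cdot 12 \left(0 + 3 \cdot 2\right) = 1092 \left(0 + 6\right) = 1092 \cdot 6 = 6552$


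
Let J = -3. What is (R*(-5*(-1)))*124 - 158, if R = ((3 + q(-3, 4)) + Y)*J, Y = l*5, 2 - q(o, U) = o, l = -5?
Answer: 31462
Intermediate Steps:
q(o, U) = 2 - o
Y = -25 (Y = -5*5 = -25)
R = 51 (R = ((3 + (2 - 1*(-3))) - 25)*(-3) = ((3 + (2 + 3)) - 25)*(-3) = ((3 + 5) - 25)*(-3) = (8 - 25)*(-3) = -17*(-3) = 51)
(R*(-5*(-1)))*124 - 158 = (51*(-5*(-1)))*124 - 158 = (51*5)*124 - 158 = 255*124 - 158 = 31620 - 158 = 31462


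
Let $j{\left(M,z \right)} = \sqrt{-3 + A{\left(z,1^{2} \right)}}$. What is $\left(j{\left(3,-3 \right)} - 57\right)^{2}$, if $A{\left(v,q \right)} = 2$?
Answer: $\left(57 - i\right)^{2} \approx 3248.0 - 114.0 i$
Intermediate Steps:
$j{\left(M,z \right)} = i$ ($j{\left(M,z \right)} = \sqrt{-3 + 2} = \sqrt{-1} = i$)
$\left(j{\left(3,-3 \right)} - 57\right)^{2} = \left(i - 57\right)^{2} = \left(-57 + i\right)^{2}$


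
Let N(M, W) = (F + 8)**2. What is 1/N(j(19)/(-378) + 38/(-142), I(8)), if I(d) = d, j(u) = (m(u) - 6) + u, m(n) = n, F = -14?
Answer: 1/36 ≈ 0.027778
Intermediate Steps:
j(u) = -6 + 2*u (j(u) = (u - 6) + u = (-6 + u) + u = -6 + 2*u)
N(M, W) = 36 (N(M, W) = (-14 + 8)**2 = (-6)**2 = 36)
1/N(j(19)/(-378) + 38/(-142), I(8)) = 1/36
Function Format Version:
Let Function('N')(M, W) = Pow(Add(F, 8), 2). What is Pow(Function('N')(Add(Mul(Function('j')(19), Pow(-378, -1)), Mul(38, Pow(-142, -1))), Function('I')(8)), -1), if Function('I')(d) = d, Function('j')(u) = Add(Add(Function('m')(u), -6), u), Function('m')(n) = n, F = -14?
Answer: Rational(1, 36) ≈ 0.027778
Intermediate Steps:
Function('j')(u) = Add(-6, Mul(2, u)) (Function('j')(u) = Add(Add(u, -6), u) = Add(Add(-6, u), u) = Add(-6, Mul(2, u)))
Function('N')(M, W) = 36 (Function('N')(M, W) = Pow(Add(-14, 8), 2) = Pow(-6, 2) = 36)
Pow(Function('N')(Add(Mul(Function('j')(19), Pow(-378, -1)), Mul(38, Pow(-142, -1))), Function('I')(8)), -1) = Pow(36, -1) = Rational(1, 36)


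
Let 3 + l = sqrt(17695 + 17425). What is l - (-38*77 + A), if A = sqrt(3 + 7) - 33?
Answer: 2956 - sqrt(10) + 4*sqrt(2195) ≈ 3140.2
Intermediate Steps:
A = -33 + sqrt(10) (A = sqrt(10) - 33 = -33 + sqrt(10) ≈ -29.838)
l = -3 + 4*sqrt(2195) (l = -3 + sqrt(17695 + 17425) = -3 + sqrt(35120) = -3 + 4*sqrt(2195) ≈ 184.40)
l - (-38*77 + A) = (-3 + 4*sqrt(2195)) - (-38*77 + (-33 + sqrt(10))) = (-3 + 4*sqrt(2195)) - (-2926 + (-33 + sqrt(10))) = (-3 + 4*sqrt(2195)) - (-2959 + sqrt(10)) = (-3 + 4*sqrt(2195)) + (2959 - sqrt(10)) = 2956 - sqrt(10) + 4*sqrt(2195)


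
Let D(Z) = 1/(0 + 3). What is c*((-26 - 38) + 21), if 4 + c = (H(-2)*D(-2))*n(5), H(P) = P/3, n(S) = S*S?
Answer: 3698/9 ≈ 410.89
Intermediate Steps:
D(Z) = 1/3
n(S) = S**2
H(P) = P/3 (H(P) = P*(1/3) = P/3)
c = -86/9 (c = -4 + (((1/3)*(-2))*(1/3))*5**2 = -4 - 2/3*1/3*25 = -4 - 2/9*25 = -4 - 50/9 = -86/9 ≈ -9.5556)
c*((-26 - 38) + 21) = -86*((-26 - 38) + 21)/9 = -86*(-64 + 21)/9 = -86/9*(-43) = 3698/9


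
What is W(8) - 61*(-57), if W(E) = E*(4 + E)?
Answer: 3573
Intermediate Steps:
W(8) - 61*(-57) = 8*(4 + 8) - 61*(-57) = 8*12 + 3477 = 96 + 3477 = 3573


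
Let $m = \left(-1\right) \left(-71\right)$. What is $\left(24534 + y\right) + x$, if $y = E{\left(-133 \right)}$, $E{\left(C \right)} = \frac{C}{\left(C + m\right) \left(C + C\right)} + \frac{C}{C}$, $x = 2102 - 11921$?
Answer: $\frac{1824783}{124} \approx 14716.0$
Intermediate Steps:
$m = 71$
$x = -9819$ ($x = 2102 - 11921 = -9819$)
$E{\left(C \right)} = 1 + \frac{1}{2 \left(71 + C\right)}$ ($E{\left(C \right)} = \frac{C}{\left(C + 71\right) \left(C + C\right)} + \frac{C}{C} = \frac{C}{\left(71 + C\right) 2 C} + 1 = \frac{C}{2 C \left(71 + C\right)} + 1 = C \frac{1}{2 C \left(71 + C\right)} + 1 = \frac{1}{2 \left(71 + C\right)} + 1 = 1 + \frac{1}{2 \left(71 + C\right)}$)
$y = \frac{123}{124}$ ($y = \frac{\frac{143}{2} - 133}{71 - 133} = \frac{1}{-62} \left(- \frac{123}{2}\right) = \left(- \frac{1}{62}\right) \left(- \frac{123}{2}\right) = \frac{123}{124} \approx 0.99194$)
$\left(24534 + y\right) + x = \left(24534 + \frac{123}{124}\right) - 9819 = \frac{3042339}{124} - 9819 = \frac{1824783}{124}$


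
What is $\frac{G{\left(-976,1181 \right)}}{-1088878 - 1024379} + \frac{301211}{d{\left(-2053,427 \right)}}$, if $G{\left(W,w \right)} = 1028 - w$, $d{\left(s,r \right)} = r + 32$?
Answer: $\frac{212178774818}{323328321} \approx 656.23$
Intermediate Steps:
$d{\left(s,r \right)} = 32 + r$
$\frac{G{\left(-976,1181 \right)}}{-1088878 - 1024379} + \frac{301211}{d{\left(-2053,427 \right)}} = \frac{1028 - 1181}{-1088878 - 1024379} + \frac{301211}{32 + 427} = \frac{1028 - 1181}{-2113257} + \frac{301211}{459} = \left(-153\right) \left(- \frac{1}{2113257}\right) + 301211 \cdot \frac{1}{459} = \frac{51}{704419} + \frac{301211}{459} = \frac{212178774818}{323328321}$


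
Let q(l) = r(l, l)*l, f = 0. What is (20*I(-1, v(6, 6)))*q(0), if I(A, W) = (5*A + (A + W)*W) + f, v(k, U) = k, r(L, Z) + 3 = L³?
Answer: 0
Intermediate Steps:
r(L, Z) = -3 + L³
I(A, W) = 5*A + W*(A + W) (I(A, W) = (5*A + (A + W)*W) + 0 = (5*A + W*(A + W)) + 0 = 5*A + W*(A + W))
q(l) = l*(-3 + l³) (q(l) = (-3 + l³)*l = l*(-3 + l³))
(20*I(-1, v(6, 6)))*q(0) = (20*(6² + 5*(-1) - 1*6))*(0*(-3 + 0³)) = (20*(36 - 5 - 6))*(0*(-3 + 0)) = (20*25)*(0*(-3)) = 500*0 = 0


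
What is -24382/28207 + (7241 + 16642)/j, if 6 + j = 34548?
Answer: -2956759/17093442 ≈ -0.17298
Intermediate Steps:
j = 34542 (j = -6 + 34548 = 34542)
-24382/28207 + (7241 + 16642)/j = -24382/28207 + (7241 + 16642)/34542 = -24382*1/28207 + 23883*(1/34542) = -24382/28207 + 419/606 = -2956759/17093442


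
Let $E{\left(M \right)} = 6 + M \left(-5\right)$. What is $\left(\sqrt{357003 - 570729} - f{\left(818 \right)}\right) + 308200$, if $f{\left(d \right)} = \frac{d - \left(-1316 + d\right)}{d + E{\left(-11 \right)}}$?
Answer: $\frac{270906484}{879} + i \sqrt{213726} \approx 3.082 \cdot 10^{5} + 462.31 i$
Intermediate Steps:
$E{\left(M \right)} = 6 - 5 M$
$f{\left(d \right)} = \frac{1316}{61 + d}$ ($f{\left(d \right)} = \frac{d - \left(-1316 + d\right)}{d + \left(6 - -55\right)} = \frac{1316}{d + \left(6 + 55\right)} = \frac{1316}{d + 61} = \frac{1316}{61 + d}$)
$\left(\sqrt{357003 - 570729} - f{\left(818 \right)}\right) + 308200 = \left(\sqrt{357003 - 570729} - \frac{1316}{61 + 818}\right) + 308200 = \left(\sqrt{-213726} - \frac{1316}{879}\right) + 308200 = \left(i \sqrt{213726} - 1316 \cdot \frac{1}{879}\right) + 308200 = \left(i \sqrt{213726} - \frac{1316}{879}\right) + 308200 = \left(- \frac{1316}{879} + i \sqrt{213726}\right) + 308200 = \frac{270906484}{879} + i \sqrt{213726}$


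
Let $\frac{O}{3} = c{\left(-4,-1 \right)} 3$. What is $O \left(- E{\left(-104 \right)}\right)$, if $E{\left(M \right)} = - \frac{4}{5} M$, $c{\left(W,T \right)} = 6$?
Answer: $- \frac{22464}{5} \approx -4492.8$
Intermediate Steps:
$E{\left(M \right)} = - \frac{4 M}{5}$ ($E{\left(M \right)} = \left(-4\right) \frac{1}{5} M = - \frac{4 M}{5}$)
$O = 54$ ($O = 3 \cdot 6 \cdot 3 = 3 \cdot 18 = 54$)
$O \left(- E{\left(-104 \right)}\right) = 54 \left(- \frac{\left(-4\right) \left(-104\right)}{5}\right) = 54 \left(\left(-1\right) \frac{416}{5}\right) = 54 \left(- \frac{416}{5}\right) = - \frac{22464}{5}$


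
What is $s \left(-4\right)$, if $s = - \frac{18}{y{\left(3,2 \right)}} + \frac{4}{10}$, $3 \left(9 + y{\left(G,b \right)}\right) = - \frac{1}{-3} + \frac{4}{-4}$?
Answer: $- \frac{3904}{415} \approx -9.4072$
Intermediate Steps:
$y{\left(G,b \right)} = - \frac{83}{9}$ ($y{\left(G,b \right)} = -9 + \frac{- \frac{1}{-3} + \frac{4}{-4}}{3} = -9 + \frac{\left(-1\right) \left(- \frac{1}{3}\right) + 4 \left(- \frac{1}{4}\right)}{3} = -9 + \frac{\frac{1}{3} - 1}{3} = -9 + \frac{1}{3} \left(- \frac{2}{3}\right) = -9 - \frac{2}{9} = - \frac{83}{9}$)
$s = \frac{976}{415}$ ($s = - \frac{18}{- \frac{83}{9}} + \frac{4}{10} = \left(-18\right) \left(- \frac{9}{83}\right) + 4 \cdot \frac{1}{10} = \frac{162}{83} + \frac{2}{5} = \frac{976}{415} \approx 2.3518$)
$s \left(-4\right) = \frac{976}{415} \left(-4\right) = - \frac{3904}{415}$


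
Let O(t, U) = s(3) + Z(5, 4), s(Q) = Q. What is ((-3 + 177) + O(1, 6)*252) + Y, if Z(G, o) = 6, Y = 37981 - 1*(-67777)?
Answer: 108200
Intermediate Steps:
Y = 105758 (Y = 37981 + 67777 = 105758)
O(t, U) = 9 (O(t, U) = 3 + 6 = 9)
((-3 + 177) + O(1, 6)*252) + Y = ((-3 + 177) + 9*252) + 105758 = (174 + 2268) + 105758 = 2442 + 105758 = 108200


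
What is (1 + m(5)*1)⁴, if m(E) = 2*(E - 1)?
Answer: 6561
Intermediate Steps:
m(E) = -2 + 2*E (m(E) = 2*(-1 + E) = -2 + 2*E)
(1 + m(5)*1)⁴ = (1 + (-2 + 2*5)*1)⁴ = (1 + (-2 + 10)*1)⁴ = (1 + 8*1)⁴ = (1 + 8)⁴ = 9⁴ = 6561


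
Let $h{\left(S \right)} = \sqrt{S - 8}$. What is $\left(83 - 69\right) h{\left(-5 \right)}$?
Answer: $14 i \sqrt{13} \approx 50.478 i$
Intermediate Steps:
$h{\left(S \right)} = \sqrt{-8 + S}$
$\left(83 - 69\right) h{\left(-5 \right)} = \left(83 - 69\right) \sqrt{-8 - 5} = 14 \sqrt{-13} = 14 i \sqrt{13}$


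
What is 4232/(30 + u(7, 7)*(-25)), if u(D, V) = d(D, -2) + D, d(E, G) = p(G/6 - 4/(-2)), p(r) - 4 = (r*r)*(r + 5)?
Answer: -114264/19115 ≈ -5.9777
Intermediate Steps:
p(r) = 4 + r²*(5 + r) (p(r) = 4 + (r*r)*(r + 5) = 4 + r²*(5 + r))
d(E, G) = 4 + (2 + G/6)³ + 5*(2 + G/6)² (d(E, G) = 4 + (G/6 - 4/(-2))³ + 5*(G/6 - 4/(-2))² = 4 + (G*(⅙) - 4*(-½))³ + 5*(G*(⅙) - 4*(-½))² = 4 + (G/6 + 2)³ + 5*(G/6 + 2)² = 4 + (2 + G/6)³ + 5*(2 + G/6)²)
u(D, V) = 608/27 + D (u(D, V) = (4 + (12 - 2)³/216 + 5*(12 - 2)²/36) + D = (4 + (1/216)*10³ + (5/36)*10²) + D = (4 + (1/216)*1000 + (5/36)*100) + D = (4 + 125/27 + 125/9) + D = 608/27 + D)
4232/(30 + u(7, 7)*(-25)) = 4232/(30 + (608/27 + 7)*(-25)) = 4232/(30 + (797/27)*(-25)) = 4232/(30 - 19925/27) = 4232/(-19115/27) = 4232*(-27/19115) = -114264/19115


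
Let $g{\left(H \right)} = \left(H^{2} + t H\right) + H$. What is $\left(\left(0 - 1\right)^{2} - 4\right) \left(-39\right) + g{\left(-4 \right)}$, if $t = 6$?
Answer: $105$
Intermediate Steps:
$g{\left(H \right)} = H^{2} + 7 H$ ($g{\left(H \right)} = \left(H^{2} + 6 H\right) + H = H^{2} + 7 H$)
$\left(\left(0 - 1\right)^{2} - 4\right) \left(-39\right) + g{\left(-4 \right)} = \left(\left(0 - 1\right)^{2} - 4\right) \left(-39\right) - 4 \left(7 - 4\right) = \left(\left(-1\right)^{2} - 4\right) \left(-39\right) - 12 = \left(1 - 4\right) \left(-39\right) - 12 = \left(-3\right) \left(-39\right) - 12 = 117 - 12 = 105$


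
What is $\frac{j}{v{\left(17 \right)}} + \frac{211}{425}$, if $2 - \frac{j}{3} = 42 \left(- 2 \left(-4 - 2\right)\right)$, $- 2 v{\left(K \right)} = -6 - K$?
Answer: $- \frac{1275247}{9775} \approx -130.46$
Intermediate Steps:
$v{\left(K \right)} = 3 + \frac{K}{2}$ ($v{\left(K \right)} = - \frac{-6 - K}{2} = 3 + \frac{K}{2}$)
$j = -1506$ ($j = 6 - 3 \cdot 42 \left(- 2 \left(-4 - 2\right)\right) = 6 - 3 \cdot 42 \left(\left(-2\right) \left(-6\right)\right) = 6 - 3 \cdot 42 \cdot 12 = 6 - 1512 = -1506$)
$\frac{j}{v{\left(17 \right)}} + \frac{211}{425} = - \frac{1506}{3 + \frac{1}{2} \cdot 17} + \frac{211}{425} = - \frac{1506}{3 + \frac{17}{2}} + 211 \cdot \frac{1}{425} = - \frac{1506}{\frac{23}{2}} + \frac{211}{425} = \left(-1506\right) \frac{2}{23} + \frac{211}{425} = - \frac{3012}{23} + \frac{211}{425} = - \frac{1275247}{9775}$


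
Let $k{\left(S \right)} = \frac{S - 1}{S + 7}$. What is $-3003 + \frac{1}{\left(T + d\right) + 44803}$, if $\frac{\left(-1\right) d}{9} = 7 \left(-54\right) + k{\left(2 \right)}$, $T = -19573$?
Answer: $- \frac{85978892}{28631} \approx -3003.0$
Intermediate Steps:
$k{\left(S \right)} = \frac{-1 + S}{7 + S}$
$d = 3401$ ($d = - 9 \left(7 \left(-54\right) + \frac{-1 + 2}{7 + 2}\right) = - 9 \left(-378 + \frac{1}{9} \cdot 1\right) = - 9 \left(-378 + \frac{1}{9}\right) = \left(-9\right) \left(- \frac{3401}{9}\right) = 3401$)
$-3003 + \frac{1}{\left(T + d\right) + 44803} = -3003 + \frac{1}{\left(-19573 + 3401\right) + 44803} = -3003 + \frac{1}{-16172 + 44803} = -3003 + \frac{1}{28631} = - \frac{85978892}{28631}$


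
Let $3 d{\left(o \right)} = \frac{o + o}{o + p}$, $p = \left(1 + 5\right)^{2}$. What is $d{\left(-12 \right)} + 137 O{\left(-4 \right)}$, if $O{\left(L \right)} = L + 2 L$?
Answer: $- \frac{4933}{3} \approx -1644.3$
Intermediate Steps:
$p = 36$ ($p = 6^{2} = 36$)
$O{\left(L \right)} = 3 L$
$d{\left(o \right)} = \frac{2 o}{3 \left(36 + o\right)}$ ($d{\left(o \right)} = \frac{\left(o + o\right) \frac{1}{o + 36}}{3} = \frac{2 o \frac{1}{36 + o}}{3} = \frac{2 o}{3 \left(36 + o\right)}$)
$d{\left(-12 \right)} + 137 O{\left(-4 \right)} = \frac{2}{3} \left(-12\right) \frac{1}{36 - 12} + 137 \cdot 3 \left(-4\right) = \frac{2}{3} \left(-12\right) \frac{1}{24} + 137 \left(-12\right) = \frac{2}{3} \left(-12\right) \frac{1}{24} - 1644 = - \frac{1}{3} - 1644 = - \frac{4933}{3}$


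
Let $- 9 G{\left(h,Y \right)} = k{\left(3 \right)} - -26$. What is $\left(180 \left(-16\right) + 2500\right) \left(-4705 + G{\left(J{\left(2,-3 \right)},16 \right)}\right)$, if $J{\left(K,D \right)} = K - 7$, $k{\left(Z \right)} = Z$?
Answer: $\frac{16102120}{9} \approx 1.7891 \cdot 10^{6}$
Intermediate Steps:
$J{\left(K,D \right)} = -7 + K$
$G{\left(h,Y \right)} = - \frac{29}{9}$ ($G{\left(h,Y \right)} = - \frac{3 - -26}{9} = - \frac{3 + 26}{9} = \left(- \frac{1}{9}\right) 29 = - \frac{29}{9}$)
$\left(180 \left(-16\right) + 2500\right) \left(-4705 + G{\left(J{\left(2,-3 \right)},16 \right)}\right) = \left(180 \left(-16\right) + 2500\right) \left(-4705 - \frac{29}{9}\right) = \left(-2880 + 2500\right) \left(- \frac{42374}{9}\right) = \left(-380\right) \left(- \frac{42374}{9}\right) = \frac{16102120}{9}$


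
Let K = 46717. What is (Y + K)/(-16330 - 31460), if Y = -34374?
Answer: -12343/47790 ≈ -0.25828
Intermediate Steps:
(Y + K)/(-16330 - 31460) = (-34374 + 46717)/(-16330 - 31460) = 12343/(-47790) = 12343*(-1/47790) = -12343/47790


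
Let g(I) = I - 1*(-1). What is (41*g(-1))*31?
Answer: 0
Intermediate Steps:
g(I) = 1 + I (g(I) = I + 1 = 1 + I)
(41*g(-1))*31 = (41*(1 - 1))*31 = (41*0)*31 = 0*31 = 0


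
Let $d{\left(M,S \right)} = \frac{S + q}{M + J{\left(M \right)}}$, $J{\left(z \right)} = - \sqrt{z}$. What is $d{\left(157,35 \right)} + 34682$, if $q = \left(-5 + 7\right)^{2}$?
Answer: $\frac{138729}{4} + \frac{\sqrt{157}}{628} \approx 34682.0$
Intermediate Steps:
$q = 4$ ($q = 2^{2} = 4$)
$d{\left(M,S \right)} = \frac{4 + S}{M - \sqrt{M}}$ ($d{\left(M,S \right)} = \frac{S + 4}{M - \sqrt{M}} = \frac{4 + S}{M - \sqrt{M}}$)
$d{\left(157,35 \right)} + 34682 = \frac{4 + 35}{157 - \sqrt{157}} + 34682 = \frac{1}{157 - \sqrt{157}} \cdot 39 + 34682 = \frac{39}{157 - \sqrt{157}} + 34682 = 34682 + \frac{39}{157 - \sqrt{157}}$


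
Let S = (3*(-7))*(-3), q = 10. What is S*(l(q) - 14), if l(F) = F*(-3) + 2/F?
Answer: -13797/5 ≈ -2759.4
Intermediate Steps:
S = 63 (S = -21*(-3) = 63)
l(F) = -3*F + 2/F
S*(l(q) - 14) = 63*((-3*10 + 2/10) - 14) = 63*((-30 + 2*(⅒)) - 14) = 63*((-30 + ⅕) - 14) = 63*(-149/5 - 14) = 63*(-219/5) = -13797/5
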